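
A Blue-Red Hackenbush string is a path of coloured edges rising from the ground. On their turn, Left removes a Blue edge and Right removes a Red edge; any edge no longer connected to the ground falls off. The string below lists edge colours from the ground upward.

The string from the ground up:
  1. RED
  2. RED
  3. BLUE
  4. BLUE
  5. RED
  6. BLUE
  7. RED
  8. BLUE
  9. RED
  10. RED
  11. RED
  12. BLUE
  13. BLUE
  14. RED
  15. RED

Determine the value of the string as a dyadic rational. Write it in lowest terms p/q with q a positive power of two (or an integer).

Recurse on prefixes of the 15-edge string RED RED BLUE BLUE RED BLUE RED BLUE RED RED RED BLUE BLUE RED RED:
g(R) = { — | 0 } => -1
g(RR) = { — | -1, 0 } => -2
g(RRB) = { -2 | -1, 0 } => -3/2
g(RRBB) = { -2, -3/2 | -1, 0 } => -5/4
g(RRBBR) = { -2, -3/2 | -5/4, -1, 0 } => -11/8
g(RRBBRB) = { -2, -3/2, -11/8 | -5/4, -1, 0 } => -21/16
g(RRBBRBR) = { -2, -3/2, -11/8 | -21/16, -5/4, -1, 0 } => -43/32
g(RRBBRBRB) = { -2, -3/2, -11/8, -43/32 | -21/16, -5/4, -1, 0 } => -85/64
g(RRBBRBRBR) = { -2, -3/2, -11/8, -43/32 | -85/64, -21/16, -5/4, -1, 0 } => -171/128
g(RRBBRBRBRR) = { -2, -3/2, -11/8, -43/32 | -171/128, -85/64, -21/16, -5/4, -1, 0 } => -343/256
g(RRBBRBRBRRR) = { -2, -3/2, -11/8, -43/32 | -343/256, -171/128, -85/64, -21/16, -5/4, -1, 0 } => -687/512
g(RRBBRBRBRRRB) = { -2, -3/2, -11/8, -43/32, -687/512 | -343/256, -171/128, -85/64, -21/16, -5/4, -1, 0 } => -1373/1024
g(RRBBRBRBRRRBB) = { -2, -3/2, -11/8, -43/32, -687/512, -1373/1024 | -343/256, -171/128, -85/64, -21/16, -5/4, -1, 0 } => -2745/2048
g(RRBBRBRBRRRBBR) = { -2, -3/2, -11/8, -43/32, -687/512, -1373/1024 | -2745/2048, -343/256, -171/128, -85/64, -21/16, -5/4, -1, 0 } => -5491/4096
g(RRBBRBRBRRRBBRR) = { -2, -3/2, -11/8, -43/32, -687/512, -1373/1024 | -5491/4096, -2745/2048, -343/256, -171/128, -85/64, -21/16, -5/4, -1, 0 } => -10983/8192

-10983/8192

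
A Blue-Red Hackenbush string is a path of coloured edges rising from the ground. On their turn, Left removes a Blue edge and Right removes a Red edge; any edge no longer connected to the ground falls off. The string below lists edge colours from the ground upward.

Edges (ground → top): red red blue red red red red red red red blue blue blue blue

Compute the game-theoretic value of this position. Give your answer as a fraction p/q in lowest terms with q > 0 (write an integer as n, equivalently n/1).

Build value(s[:k]) for k = 1..14, string s = red red blue red red red red red red red blue blue blue blue.
1 of 14 · r · max L −∞ · min R 0 so -1
2 of 14 · rr · max L −∞ · min R -1 so -2
3 of 14 · rrb · max L -2 · min R -1 so -3/2
4 of 14 · rrbr · max L -2 · min R -3/2 so -7/4
5 of 14 · rrbrr · max L -2 · min R -7/4 so -15/8
6 of 14 · rrbrrr · max L -2 · min R -15/8 so -31/16
7 of 14 · rrbrrrr · max L -2 · min R -31/16 so -63/32
8 of 14 · rrbrrrrr · max L -2 · min R -63/32 so -127/64
9 of 14 · rrbrrrrrr · max L -2 · min R -127/64 so -255/128
10 of 14 · rrbrrrrrrr · max L -2 · min R -255/128 so -511/256
11 of 14 · rrbrrrrrrrb · max L -511/256 · min R -255/128 so -1021/512
12 of 14 · rrbrrrrrrrbb · max L -1021/512 · min R -255/128 so -2041/1024
13 of 14 · rrbrrrrrrrbbb · max L -2041/1024 · min R -255/128 so -4081/2048
14 of 14 · rrbrrrrrrrbbbb · max L -4081/2048 · min R -255/128 so -8161/4096

-8161/4096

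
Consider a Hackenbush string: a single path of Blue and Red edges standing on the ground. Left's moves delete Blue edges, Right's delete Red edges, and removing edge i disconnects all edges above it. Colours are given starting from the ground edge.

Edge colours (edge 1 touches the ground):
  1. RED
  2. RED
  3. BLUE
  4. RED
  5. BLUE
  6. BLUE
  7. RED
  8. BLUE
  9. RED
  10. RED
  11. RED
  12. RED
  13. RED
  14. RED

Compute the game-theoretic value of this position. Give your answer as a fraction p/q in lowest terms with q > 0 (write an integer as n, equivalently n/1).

Recurse on prefixes of the 14-edge string RED RED BLUE RED BLUE BLUE RED BLUE RED RED RED RED RED RED:
g_1 [R]  L=[—]  R=[0]  -> -1
g_2 [RR]  L=[—]  R=[-1 0]  -> -2
g_3 [RRB]  L=[-2]  R=[-1 0]  -> -3/2
g_4 [RRBR]  L=[-2]  R=[-3/2 -1 0]  -> -7/4
g_5 [RRBRB]  L=[-2 -7/4]  R=[-3/2 -1 0]  -> -13/8
g_6 [RRBRBB]  L=[-2 -7/4 -13/8]  R=[-3/2 -1 0]  -> -25/16
g_7 [RRBRBBR]  L=[-2 -7/4 -13/8]  R=[-25/16 -3/2 -1 0]  -> -51/32
g_8 [RRBRBBRB]  L=[-2 -7/4 -13/8 -51/32]  R=[-25/16 -3/2 -1 0]  -> -101/64
g_9 [RRBRBBRBR]  L=[-2 -7/4 -13/8 -51/32]  R=[-101/64 -25/16 -3/2 -1 0]  -> -203/128
g_10 [RRBRBBRBRR]  L=[-2 -7/4 -13/8 -51/32]  R=[-203/128 -101/64 -25/16 -3/2 -1 0]  -> -407/256
g_11 [RRBRBBRBRRR]  L=[-2 -7/4 -13/8 -51/32]  R=[-407/256 -203/128 -101/64 -25/16 -3/2 -1 0]  -> -815/512
g_12 [RRBRBBRBRRRR]  L=[-2 -7/4 -13/8 -51/32]  R=[-815/512 -407/256 -203/128 -101/64 -25/16 -3/2 -1 0]  -> -1631/1024
g_13 [RRBRBBRBRRRRR]  L=[-2 -7/4 -13/8 -51/32]  R=[-1631/1024 -815/512 -407/256 -203/128 -101/64 -25/16 -3/2 -1 0]  -> -3263/2048
g_14 [RRBRBBRBRRRRRR]  L=[-2 -7/4 -13/8 -51/32]  R=[-3263/2048 -1631/1024 -815/512 -407/256 -203/128 -101/64 -25/16 -3/2 -1 0]  -> -6527/4096

-6527/4096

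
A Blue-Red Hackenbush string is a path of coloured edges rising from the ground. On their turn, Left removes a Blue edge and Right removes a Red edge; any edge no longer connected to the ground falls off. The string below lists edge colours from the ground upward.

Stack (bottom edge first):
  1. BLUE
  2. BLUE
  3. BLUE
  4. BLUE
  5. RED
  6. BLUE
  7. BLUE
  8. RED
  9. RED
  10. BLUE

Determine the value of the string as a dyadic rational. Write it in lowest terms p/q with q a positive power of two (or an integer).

value_1 [B]  L=[0]  R=[—]  = 1
value_2 [BB]  L=[0; 1]  R=[—]  = 2
value_3 [BBB]  L=[0; 1; 2]  R=[—]  = 3
value_4 [BBBB]  L=[0; 1; 2; 3]  R=[—]  = 4
value_5 [BBBBR]  L=[0; 1; 2; 3]  R=[4]  = 7/2
value_6 [BBBBRB]  L=[0; 1; 2; 3; 7/2]  R=[4]  = 15/4
value_7 [BBBBRBB]  L=[0; 1; 2; 3; 7/2; 15/4]  R=[4]  = 31/8
value_8 [BBBBRBBR]  L=[0; 1; 2; 3; 7/2; 15/4]  R=[31/8; 4]  = 61/16
value_9 [BBBBRBBRR]  L=[0; 1; 2; 3; 7/2; 15/4]  R=[61/16; 31/8; 4]  = 121/32
value_10 [BBBBRBBRRB]  L=[0; 1; 2; 3; 7/2; 15/4; 121/32]  R=[61/16; 31/8; 4]  = 243/64

243/64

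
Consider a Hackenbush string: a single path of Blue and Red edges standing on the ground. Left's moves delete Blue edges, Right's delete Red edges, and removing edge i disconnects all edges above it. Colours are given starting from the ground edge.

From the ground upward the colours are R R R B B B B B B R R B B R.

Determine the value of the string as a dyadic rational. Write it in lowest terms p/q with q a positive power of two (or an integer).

-4147/2048

Recurse on prefixes of the 14-edge string R R R B B B B B B R R B B R:
edge 1 of 14 (R): { none | 0 } => -1
edge 2 of 14 (R): { none | -1 0 } => -2
edge 3 of 14 (R): { none | -2 -1 0 } => -3
edge 4 of 14 (B): { -3 | -2 -1 0 } => -5/2
edge 5 of 14 (B): { -3 -5/2 | -2 -1 0 } => -9/4
edge 6 of 14 (B): { -3 -5/2 -9/4 | -2 -1 0 } => -17/8
edge 7 of 14 (B): { -3 -5/2 -9/4 -17/8 | -2 -1 0 } => -33/16
edge 8 of 14 (B): { -3 -5/2 -9/4 -17/8 -33/16 | -2 -1 0 } => -65/32
edge 9 of 14 (B): { -3 -5/2 -9/4 -17/8 -33/16 -65/32 | -2 -1 0 } => -129/64
edge 10 of 14 (R): { -3 -5/2 -9/4 -17/8 -33/16 -65/32 | -129/64 -2 -1 0 } => -259/128
edge 11 of 14 (R): { -3 -5/2 -9/4 -17/8 -33/16 -65/32 | -259/128 -129/64 -2 -1 0 } => -519/256
edge 12 of 14 (B): { -3 -5/2 -9/4 -17/8 -33/16 -65/32 -519/256 | -259/128 -129/64 -2 -1 0 } => -1037/512
edge 13 of 14 (B): { -3 -5/2 -9/4 -17/8 -33/16 -65/32 -519/256 -1037/512 | -259/128 -129/64 -2 -1 0 } => -2073/1024
edge 14 of 14 (R): { -3 -5/2 -9/4 -17/8 -33/16 -65/32 -519/256 -1037/512 | -2073/1024 -259/128 -129/64 -2 -1 0 } => -4147/2048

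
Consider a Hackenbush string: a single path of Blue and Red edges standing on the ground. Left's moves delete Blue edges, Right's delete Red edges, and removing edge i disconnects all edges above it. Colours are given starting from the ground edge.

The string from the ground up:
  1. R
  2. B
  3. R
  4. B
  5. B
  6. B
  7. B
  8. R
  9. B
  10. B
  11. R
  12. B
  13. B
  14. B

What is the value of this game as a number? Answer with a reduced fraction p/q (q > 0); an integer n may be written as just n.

-4241/8192

Recurse on prefixes of the 14-edge string R B R B B B B R B B R B B B:
R: Left { none }, Right { 0 } -> simplest -1
RB: Left { -1 }, Right { 0 } -> simplest -1/2
RBR: Left { -1 }, Right { -1/2 0 } -> simplest -3/4
RBRB: Left { -1 -3/4 }, Right { -1/2 0 } -> simplest -5/8
RBRBB: Left { -1 -3/4 -5/8 }, Right { -1/2 0 } -> simplest -9/16
RBRBBB: Left { -1 -3/4 -5/8 -9/16 }, Right { -1/2 0 } -> simplest -17/32
RBRBBBB: Left { -1 -3/4 -5/8 -9/16 -17/32 }, Right { -1/2 0 } -> simplest -33/64
RBRBBBBR: Left { -1 -3/4 -5/8 -9/16 -17/32 }, Right { -33/64 -1/2 0 } -> simplest -67/128
RBRBBBBRB: Left { -1 -3/4 -5/8 -9/16 -17/32 -67/128 }, Right { -33/64 -1/2 0 } -> simplest -133/256
RBRBBBBRBB: Left { -1 -3/4 -5/8 -9/16 -17/32 -67/128 -133/256 }, Right { -33/64 -1/2 0 } -> simplest -265/512
RBRBBBBRBBR: Left { -1 -3/4 -5/8 -9/16 -17/32 -67/128 -133/256 }, Right { -265/512 -33/64 -1/2 0 } -> simplest -531/1024
RBRBBBBRBBRB: Left { -1 -3/4 -5/8 -9/16 -17/32 -67/128 -133/256 -531/1024 }, Right { -265/512 -33/64 -1/2 0 } -> simplest -1061/2048
RBRBBBBRBBRBB: Left { -1 -3/4 -5/8 -9/16 -17/32 -67/128 -133/256 -531/1024 -1061/2048 }, Right { -265/512 -33/64 -1/2 0 } -> simplest -2121/4096
RBRBBBBRBBRBBB: Left { -1 -3/4 -5/8 -9/16 -17/32 -67/128 -133/256 -531/1024 -1061/2048 -2121/4096 }, Right { -265/512 -33/64 -1/2 0 } -> simplest -4241/8192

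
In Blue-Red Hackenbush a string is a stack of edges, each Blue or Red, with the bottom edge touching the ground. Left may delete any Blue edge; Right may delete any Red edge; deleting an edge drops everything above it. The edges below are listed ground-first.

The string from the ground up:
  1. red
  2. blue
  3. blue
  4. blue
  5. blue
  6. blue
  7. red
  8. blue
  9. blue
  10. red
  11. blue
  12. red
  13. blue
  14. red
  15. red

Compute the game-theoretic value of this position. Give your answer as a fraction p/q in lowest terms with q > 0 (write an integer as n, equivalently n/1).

-599/16384

Prefix values for red blue blue blue blue blue red blue blue red blue red blue red red via {L|R} + simplicity:
v(r) = { — | 0 } so -1
v(rb) = { -1 | 0 } so -1/2
v(rbb) = { -1; -1/2 | 0 } so -1/4
v(rbbb) = { -1; -1/2; -1/4 | 0 } so -1/8
v(rbbbb) = { -1; -1/2; -1/4; -1/8 | 0 } so -1/16
v(rbbbbb) = { -1; -1/2; -1/4; -1/8; -1/16 | 0 } so -1/32
v(rbbbbbr) = { -1; -1/2; -1/4; -1/8; -1/16 | -1/32; 0 } so -3/64
v(rbbbbbrb) = { -1; -1/2; -1/4; -1/8; -1/16; -3/64 | -1/32; 0 } so -5/128
v(rbbbbbrbb) = { -1; -1/2; -1/4; -1/8; -1/16; -3/64; -5/128 | -1/32; 0 } so -9/256
v(rbbbbbrbbr) = { -1; -1/2; -1/4; -1/8; -1/16; -3/64; -5/128 | -9/256; -1/32; 0 } so -19/512
v(rbbbbbrbbrb) = { -1; -1/2; -1/4; -1/8; -1/16; -3/64; -5/128; -19/512 | -9/256; -1/32; 0 } so -37/1024
v(rbbbbbrbbrbr) = { -1; -1/2; -1/4; -1/8; -1/16; -3/64; -5/128; -19/512 | -37/1024; -9/256; -1/32; 0 } so -75/2048
v(rbbbbbrbbrbrb) = { -1; -1/2; -1/4; -1/8; -1/16; -3/64; -5/128; -19/512; -75/2048 | -37/1024; -9/256; -1/32; 0 } so -149/4096
v(rbbbbbrbbrbrbr) = { -1; -1/2; -1/4; -1/8; -1/16; -3/64; -5/128; -19/512; -75/2048 | -149/4096; -37/1024; -9/256; -1/32; 0 } so -299/8192
v(rbbbbbrbbrbrbrr) = { -1; -1/2; -1/4; -1/8; -1/16; -3/64; -5/128; -19/512; -75/2048 | -299/8192; -149/4096; -37/1024; -9/256; -1/32; 0 } so -599/16384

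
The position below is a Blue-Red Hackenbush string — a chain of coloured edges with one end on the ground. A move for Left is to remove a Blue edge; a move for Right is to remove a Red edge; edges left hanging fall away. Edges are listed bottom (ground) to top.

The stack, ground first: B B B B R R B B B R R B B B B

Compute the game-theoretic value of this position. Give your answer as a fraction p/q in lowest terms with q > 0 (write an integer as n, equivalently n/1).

Build g(s[:k]) for k = 1..15, string s = B B B B R R B B B R R B B B B.
step 1: add B to get B; options L={ 0 } R={ none } gives 1
step 2: add B to get BB; options L={ 0, 1 } R={ none } gives 2
step 3: add B to get BBB; options L={ 0, 1, 2 } R={ none } gives 3
step 4: add B to get BBBB; options L={ 0, 1, 2, 3 } R={ none } gives 4
step 5: add R to get BBBBR; options L={ 0, 1, 2, 3 } R={ 4 } gives 7/2
step 6: add R to get BBBBRR; options L={ 0, 1, 2, 3 } R={ 7/2, 4 } gives 13/4
step 7: add B to get BBBBRRB; options L={ 0, 1, 2, 3, 13/4 } R={ 7/2, 4 } gives 27/8
step 8: add B to get BBBBRRBB; options L={ 0, 1, 2, 3, 13/4, 27/8 } R={ 7/2, 4 } gives 55/16
step 9: add B to get BBBBRRBBB; options L={ 0, 1, 2, 3, 13/4, 27/8, 55/16 } R={ 7/2, 4 } gives 111/32
step 10: add R to get BBBBRRBBBR; options L={ 0, 1, 2, 3, 13/4, 27/8, 55/16 } R={ 111/32, 7/2, 4 } gives 221/64
step 11: add R to get BBBBRRBBBRR; options L={ 0, 1, 2, 3, 13/4, 27/8, 55/16 } R={ 221/64, 111/32, 7/2, 4 } gives 441/128
step 12: add B to get BBBBRRBBBRRB; options L={ 0, 1, 2, 3, 13/4, 27/8, 55/16, 441/128 } R={ 221/64, 111/32, 7/2, 4 } gives 883/256
step 13: add B to get BBBBRRBBBRRBB; options L={ 0, 1, 2, 3, 13/4, 27/8, 55/16, 441/128, 883/256 } R={ 221/64, 111/32, 7/2, 4 } gives 1767/512
step 14: add B to get BBBBRRBBBRRBBB; options L={ 0, 1, 2, 3, 13/4, 27/8, 55/16, 441/128, 883/256, 1767/512 } R={ 221/64, 111/32, 7/2, 4 } gives 3535/1024
step 15: add B to get BBBBRRBBBRRBBBB; options L={ 0, 1, 2, 3, 13/4, 27/8, 55/16, 441/128, 883/256, 1767/512, 3535/1024 } R={ 221/64, 111/32, 7/2, 4 } gives 7071/2048

7071/2048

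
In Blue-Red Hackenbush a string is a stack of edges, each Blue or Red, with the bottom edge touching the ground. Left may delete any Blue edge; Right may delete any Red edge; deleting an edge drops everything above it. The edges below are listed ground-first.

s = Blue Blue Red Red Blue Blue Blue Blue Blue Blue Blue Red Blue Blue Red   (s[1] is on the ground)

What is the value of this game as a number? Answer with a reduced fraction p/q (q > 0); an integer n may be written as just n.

12269/8192

edge 1 of 15 (Blue): { 0 | none } ⇒ 1
edge 2 of 15 (Blue): { 0, 1 | none } ⇒ 2
edge 3 of 15 (Red): { 0, 1 | 2 } ⇒ 3/2
edge 4 of 15 (Red): { 0, 1 | 3/2, 2 } ⇒ 5/4
edge 5 of 15 (Blue): { 0, 1, 5/4 | 3/2, 2 } ⇒ 11/8
edge 6 of 15 (Blue): { 0, 1, 5/4, 11/8 | 3/2, 2 } ⇒ 23/16
edge 7 of 15 (Blue): { 0, 1, 5/4, 11/8, 23/16 | 3/2, 2 } ⇒ 47/32
edge 8 of 15 (Blue): { 0, 1, 5/4, 11/8, 23/16, 47/32 | 3/2, 2 } ⇒ 95/64
edge 9 of 15 (Blue): { 0, 1, 5/4, 11/8, 23/16, 47/32, 95/64 | 3/2, 2 } ⇒ 191/128
edge 10 of 15 (Blue): { 0, 1, 5/4, 11/8, 23/16, 47/32, 95/64, 191/128 | 3/2, 2 } ⇒ 383/256
edge 11 of 15 (Blue): { 0, 1, 5/4, 11/8, 23/16, 47/32, 95/64, 191/128, 383/256 | 3/2, 2 } ⇒ 767/512
edge 12 of 15 (Red): { 0, 1, 5/4, 11/8, 23/16, 47/32, 95/64, 191/128, 383/256 | 767/512, 3/2, 2 } ⇒ 1533/1024
edge 13 of 15 (Blue): { 0, 1, 5/4, 11/8, 23/16, 47/32, 95/64, 191/128, 383/256, 1533/1024 | 767/512, 3/2, 2 } ⇒ 3067/2048
edge 14 of 15 (Blue): { 0, 1, 5/4, 11/8, 23/16, 47/32, 95/64, 191/128, 383/256, 1533/1024, 3067/2048 | 767/512, 3/2, 2 } ⇒ 6135/4096
edge 15 of 15 (Red): { 0, 1, 5/4, 11/8, 23/16, 47/32, 95/64, 191/128, 383/256, 1533/1024, 3067/2048 | 6135/4096, 767/512, 3/2, 2 } ⇒ 12269/8192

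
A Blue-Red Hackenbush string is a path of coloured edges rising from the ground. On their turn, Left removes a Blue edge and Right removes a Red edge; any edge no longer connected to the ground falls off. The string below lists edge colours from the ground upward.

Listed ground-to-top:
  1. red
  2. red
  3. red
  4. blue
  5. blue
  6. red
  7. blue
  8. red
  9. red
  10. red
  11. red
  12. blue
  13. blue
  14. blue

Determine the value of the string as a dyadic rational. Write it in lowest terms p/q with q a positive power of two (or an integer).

Recurse on prefixes of the 14-edge string red red red blue blue red blue red red red red blue blue blue:
1 of 14 · r · max L −∞ · min R 0 gives -1
2 of 14 · rr · max L −∞ · min R -1 gives -2
3 of 14 · rrr · max L −∞ · min R -2 gives -3
4 of 14 · rrrb · max L -3 · min R -2 gives -5/2
5 of 14 · rrrbb · max L -5/2 · min R -2 gives -9/4
6 of 14 · rrrbbr · max L -5/2 · min R -9/4 gives -19/8
7 of 14 · rrrbbrb · max L -19/8 · min R -9/4 gives -37/16
8 of 14 · rrrbbrbr · max L -19/8 · min R -37/16 gives -75/32
9 of 14 · rrrbbrbrr · max L -19/8 · min R -75/32 gives -151/64
10 of 14 · rrrbbrbrrr · max L -19/8 · min R -151/64 gives -303/128
11 of 14 · rrrbbrbrrrr · max L -19/8 · min R -303/128 gives -607/256
12 of 14 · rrrbbrbrrrrb · max L -607/256 · min R -303/128 gives -1213/512
13 of 14 · rrrbbrbrrrrbb · max L -1213/512 · min R -303/128 gives -2425/1024
14 of 14 · rrrbbrbrrrrbbb · max L -2425/1024 · min R -303/128 gives -4849/2048

-4849/2048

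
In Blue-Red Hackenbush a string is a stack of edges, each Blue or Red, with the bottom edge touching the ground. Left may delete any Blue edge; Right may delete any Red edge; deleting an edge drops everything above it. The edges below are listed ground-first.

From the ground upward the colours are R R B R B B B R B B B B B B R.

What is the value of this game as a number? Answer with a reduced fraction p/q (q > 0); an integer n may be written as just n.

Recurse on prefixes of the 15-edge string R R B R B B B R B B B B B B R:
value_1 [R]  L=[(no moves)]  R=[0]  = -1
value_2 [RR]  L=[(no moves)]  R=[-1 0]  = -2
value_3 [RRB]  L=[-2]  R=[-1 0]  = -3/2
value_4 [RRBR]  L=[-2]  R=[-3/2 -1 0]  = -7/4
value_5 [RRBRB]  L=[-2 -7/4]  R=[-3/2 -1 0]  = -13/8
value_6 [RRBRBB]  L=[-2 -7/4 -13/8]  R=[-3/2 -1 0]  = -25/16
value_7 [RRBRBBB]  L=[-2 -7/4 -13/8 -25/16]  R=[-3/2 -1 0]  = -49/32
value_8 [RRBRBBBR]  L=[-2 -7/4 -13/8 -25/16]  R=[-49/32 -3/2 -1 0]  = -99/64
value_9 [RRBRBBBRB]  L=[-2 -7/4 -13/8 -25/16 -99/64]  R=[-49/32 -3/2 -1 0]  = -197/128
value_10 [RRBRBBBRBB]  L=[-2 -7/4 -13/8 -25/16 -99/64 -197/128]  R=[-49/32 -3/2 -1 0]  = -393/256
value_11 [RRBRBBBRBBB]  L=[-2 -7/4 -13/8 -25/16 -99/64 -197/128 -393/256]  R=[-49/32 -3/2 -1 0]  = -785/512
value_12 [RRBRBBBRBBBB]  L=[-2 -7/4 -13/8 -25/16 -99/64 -197/128 -393/256 -785/512]  R=[-49/32 -3/2 -1 0]  = -1569/1024
value_13 [RRBRBBBRBBBBB]  L=[-2 -7/4 -13/8 -25/16 -99/64 -197/128 -393/256 -785/512 -1569/1024]  R=[-49/32 -3/2 -1 0]  = -3137/2048
value_14 [RRBRBBBRBBBBBB]  L=[-2 -7/4 -13/8 -25/16 -99/64 -197/128 -393/256 -785/512 -1569/1024 -3137/2048]  R=[-49/32 -3/2 -1 0]  = -6273/4096
value_15 [RRBRBBBRBBBBBBR]  L=[-2 -7/4 -13/8 -25/16 -99/64 -197/128 -393/256 -785/512 -1569/1024 -3137/2048]  R=[-6273/4096 -49/32 -3/2 -1 0]  = -12547/8192

-12547/8192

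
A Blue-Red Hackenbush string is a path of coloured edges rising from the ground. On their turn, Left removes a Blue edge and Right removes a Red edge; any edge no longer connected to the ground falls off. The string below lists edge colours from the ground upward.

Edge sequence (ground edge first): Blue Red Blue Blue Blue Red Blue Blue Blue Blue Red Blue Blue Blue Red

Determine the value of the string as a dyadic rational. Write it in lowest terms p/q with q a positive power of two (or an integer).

G(B) = { 0 | — } ⇒ 1
G(BR) = { 0 | 1 } ⇒ 1/2
G(BRB) = { 0 1/2 | 1 } ⇒ 3/4
G(BRBB) = { 0 1/2 3/4 | 1 } ⇒ 7/8
G(BRBBB) = { 0 1/2 3/4 7/8 | 1 } ⇒ 15/16
G(BRBBBR) = { 0 1/2 3/4 7/8 | 15/16 1 } ⇒ 29/32
G(BRBBBRB) = { 0 1/2 3/4 7/8 29/32 | 15/16 1 } ⇒ 59/64
G(BRBBBRBB) = { 0 1/2 3/4 7/8 29/32 59/64 | 15/16 1 } ⇒ 119/128
G(BRBBBRBBB) = { 0 1/2 3/4 7/8 29/32 59/64 119/128 | 15/16 1 } ⇒ 239/256
G(BRBBBRBBBB) = { 0 1/2 3/4 7/8 29/32 59/64 119/128 239/256 | 15/16 1 } ⇒ 479/512
G(BRBBBRBBBBR) = { 0 1/2 3/4 7/8 29/32 59/64 119/128 239/256 | 479/512 15/16 1 } ⇒ 957/1024
G(BRBBBRBBBBRB) = { 0 1/2 3/4 7/8 29/32 59/64 119/128 239/256 957/1024 | 479/512 15/16 1 } ⇒ 1915/2048
G(BRBBBRBBBBRBB) = { 0 1/2 3/4 7/8 29/32 59/64 119/128 239/256 957/1024 1915/2048 | 479/512 15/16 1 } ⇒ 3831/4096
G(BRBBBRBBBBRBBB) = { 0 1/2 3/4 7/8 29/32 59/64 119/128 239/256 957/1024 1915/2048 3831/4096 | 479/512 15/16 1 } ⇒ 7663/8192
G(BRBBBRBBBBRBBBR) = { 0 1/2 3/4 7/8 29/32 59/64 119/128 239/256 957/1024 1915/2048 3831/4096 | 7663/8192 479/512 15/16 1 } ⇒ 15325/16384

15325/16384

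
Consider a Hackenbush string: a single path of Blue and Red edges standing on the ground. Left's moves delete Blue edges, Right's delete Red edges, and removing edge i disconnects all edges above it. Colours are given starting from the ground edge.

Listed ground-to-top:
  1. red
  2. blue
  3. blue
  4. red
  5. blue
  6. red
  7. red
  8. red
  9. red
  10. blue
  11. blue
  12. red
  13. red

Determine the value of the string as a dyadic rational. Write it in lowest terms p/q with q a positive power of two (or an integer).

-1511/4096

1 of 13 · r · max L −∞ · min R 0 — -1
2 of 13 · rb · max L -1 · min R 0 — -1/2
3 of 13 · rbb · max L -1/2 · min R 0 — -1/4
4 of 13 · rbbr · max L -1/2 · min R -1/4 — -3/8
5 of 13 · rbbrb · max L -3/8 · min R -1/4 — -5/16
6 of 13 · rbbrbr · max L -3/8 · min R -5/16 — -11/32
7 of 13 · rbbrbrr · max L -3/8 · min R -11/32 — -23/64
8 of 13 · rbbrbrrr · max L -3/8 · min R -23/64 — -47/128
9 of 13 · rbbrbrrrr · max L -3/8 · min R -47/128 — -95/256
10 of 13 · rbbrbrrrrb · max L -95/256 · min R -47/128 — -189/512
11 of 13 · rbbrbrrrrbb · max L -189/512 · min R -47/128 — -377/1024
12 of 13 · rbbrbrrrrbbr · max L -189/512 · min R -377/1024 — -755/2048
13 of 13 · rbbrbrrrrbbrr · max L -189/512 · min R -755/2048 — -1511/4096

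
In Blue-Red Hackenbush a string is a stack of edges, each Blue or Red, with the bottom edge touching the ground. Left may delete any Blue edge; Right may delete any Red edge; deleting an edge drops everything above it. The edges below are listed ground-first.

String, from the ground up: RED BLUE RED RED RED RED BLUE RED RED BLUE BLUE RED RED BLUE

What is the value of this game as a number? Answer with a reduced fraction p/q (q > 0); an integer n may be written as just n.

1 of 14 · R · max L −∞ · min R 0 ⇒ -1
2 of 14 · RB · max L -1 · min R 0 ⇒ -1/2
3 of 14 · RBR · max L -1 · min R -1/2 ⇒ -3/4
4 of 14 · RBRR · max L -1 · min R -3/4 ⇒ -7/8
5 of 14 · RBRRR · max L -1 · min R -7/8 ⇒ -15/16
6 of 14 · RBRRRR · max L -1 · min R -15/16 ⇒ -31/32
7 of 14 · RBRRRRB · max L -31/32 · min R -15/16 ⇒ -61/64
8 of 14 · RBRRRRBR · max L -31/32 · min R -61/64 ⇒ -123/128
9 of 14 · RBRRRRBRR · max L -31/32 · min R -123/128 ⇒ -247/256
10 of 14 · RBRRRRBRRB · max L -247/256 · min R -123/128 ⇒ -493/512
11 of 14 · RBRRRRBRRBB · max L -493/512 · min R -123/128 ⇒ -985/1024
12 of 14 · RBRRRRBRRBBR · max L -493/512 · min R -985/1024 ⇒ -1971/2048
13 of 14 · RBRRRRBRRBBRR · max L -493/512 · min R -1971/2048 ⇒ -3943/4096
14 of 14 · RBRRRRBRRBBRRB · max L -3943/4096 · min R -1971/2048 ⇒ -7885/8192

-7885/8192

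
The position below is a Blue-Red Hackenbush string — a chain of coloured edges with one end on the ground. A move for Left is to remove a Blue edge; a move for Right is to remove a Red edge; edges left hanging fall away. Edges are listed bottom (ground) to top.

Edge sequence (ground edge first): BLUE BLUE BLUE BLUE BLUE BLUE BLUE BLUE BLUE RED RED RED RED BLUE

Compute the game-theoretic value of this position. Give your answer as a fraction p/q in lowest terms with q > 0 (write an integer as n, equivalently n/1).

259/32

Recurse on prefixes of the 14-edge string BLUE BLUE BLUE BLUE BLUE BLUE BLUE BLUE BLUE RED RED RED RED BLUE:
step 1: add BLUE to get B; options L={ 0 } R={ · } = 1
step 2: add BLUE to get BB; options L={ 0; 1 } R={ · } = 2
step 3: add BLUE to get BBB; options L={ 0; 1; 2 } R={ · } = 3
step 4: add BLUE to get BBBB; options L={ 0; 1; 2; 3 } R={ · } = 4
step 5: add BLUE to get BBBBB; options L={ 0; 1; 2; 3; 4 } R={ · } = 5
step 6: add BLUE to get BBBBBB; options L={ 0; 1; 2; 3; 4; 5 } R={ · } = 6
step 7: add BLUE to get BBBBBBB; options L={ 0; 1; 2; 3; 4; 5; 6 } R={ · } = 7
step 8: add BLUE to get BBBBBBBB; options L={ 0; 1; 2; 3; 4; 5; 6; 7 } R={ · } = 8
step 9: add BLUE to get BBBBBBBBB; options L={ 0; 1; 2; 3; 4; 5; 6; 7; 8 } R={ · } = 9
step 10: add RED to get BBBBBBBBBR; options L={ 0; 1; 2; 3; 4; 5; 6; 7; 8 } R={ 9 } = 17/2
step 11: add RED to get BBBBBBBBBRR; options L={ 0; 1; 2; 3; 4; 5; 6; 7; 8 } R={ 17/2; 9 } = 33/4
step 12: add RED to get BBBBBBBBBRRR; options L={ 0; 1; 2; 3; 4; 5; 6; 7; 8 } R={ 33/4; 17/2; 9 } = 65/8
step 13: add RED to get BBBBBBBBBRRRR; options L={ 0; 1; 2; 3; 4; 5; 6; 7; 8 } R={ 65/8; 33/4; 17/2; 9 } = 129/16
step 14: add BLUE to get BBBBBBBBBRRRRB; options L={ 0; 1; 2; 3; 4; 5; 6; 7; 8; 129/16 } R={ 65/8; 33/4; 17/2; 9 } = 259/32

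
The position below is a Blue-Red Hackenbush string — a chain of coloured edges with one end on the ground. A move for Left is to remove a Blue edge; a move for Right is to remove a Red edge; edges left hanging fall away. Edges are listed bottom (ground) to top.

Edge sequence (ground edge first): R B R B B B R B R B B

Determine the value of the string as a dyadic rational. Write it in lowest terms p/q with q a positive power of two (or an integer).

R: Left { ∅ }, Right { 0 } — simplest -1
RB: Left { -1 }, Right { 0 } — simplest -1/2
RBR: Left { -1 }, Right { -1/2, 0 } — simplest -3/4
RBRB: Left { -1, -3/4 }, Right { -1/2, 0 } — simplest -5/8
RBRBB: Left { -1, -3/4, -5/8 }, Right { -1/2, 0 } — simplest -9/16
RBRBBB: Left { -1, -3/4, -5/8, -9/16 }, Right { -1/2, 0 } — simplest -17/32
RBRBBBR: Left { -1, -3/4, -5/8, -9/16 }, Right { -17/32, -1/2, 0 } — simplest -35/64
RBRBBBRB: Left { -1, -3/4, -5/8, -9/16, -35/64 }, Right { -17/32, -1/2, 0 } — simplest -69/128
RBRBBBRBR: Left { -1, -3/4, -5/8, -9/16, -35/64 }, Right { -69/128, -17/32, -1/2, 0 } — simplest -139/256
RBRBBBRBRB: Left { -1, -3/4, -5/8, -9/16, -35/64, -139/256 }, Right { -69/128, -17/32, -1/2, 0 } — simplest -277/512
RBRBBBRBRBB: Left { -1, -3/4, -5/8, -9/16, -35/64, -139/256, -277/512 }, Right { -69/128, -17/32, -1/2, 0 } — simplest -553/1024

-553/1024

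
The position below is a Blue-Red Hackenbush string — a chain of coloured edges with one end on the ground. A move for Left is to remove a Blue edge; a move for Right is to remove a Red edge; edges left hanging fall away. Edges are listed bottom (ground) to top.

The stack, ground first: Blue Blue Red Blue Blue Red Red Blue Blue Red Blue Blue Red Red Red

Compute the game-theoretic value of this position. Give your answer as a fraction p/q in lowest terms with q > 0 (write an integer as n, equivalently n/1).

14769/8192

edge 1 of 15 (Blue): { 0 | · } = 1
edge 2 of 15 (Blue): { 0,1 | · } = 2
edge 3 of 15 (Red): { 0,1 | 2 } = 3/2
edge 4 of 15 (Blue): { 0,1,3/2 | 2 } = 7/4
edge 5 of 15 (Blue): { 0,1,3/2,7/4 | 2 } = 15/8
edge 6 of 15 (Red): { 0,1,3/2,7/4 | 15/8,2 } = 29/16
edge 7 of 15 (Red): { 0,1,3/2,7/4 | 29/16,15/8,2 } = 57/32
edge 8 of 15 (Blue): { 0,1,3/2,7/4,57/32 | 29/16,15/8,2 } = 115/64
edge 9 of 15 (Blue): { 0,1,3/2,7/4,57/32,115/64 | 29/16,15/8,2 } = 231/128
edge 10 of 15 (Red): { 0,1,3/2,7/4,57/32,115/64 | 231/128,29/16,15/8,2 } = 461/256
edge 11 of 15 (Blue): { 0,1,3/2,7/4,57/32,115/64,461/256 | 231/128,29/16,15/8,2 } = 923/512
edge 12 of 15 (Blue): { 0,1,3/2,7/4,57/32,115/64,461/256,923/512 | 231/128,29/16,15/8,2 } = 1847/1024
edge 13 of 15 (Red): { 0,1,3/2,7/4,57/32,115/64,461/256,923/512 | 1847/1024,231/128,29/16,15/8,2 } = 3693/2048
edge 14 of 15 (Red): { 0,1,3/2,7/4,57/32,115/64,461/256,923/512 | 3693/2048,1847/1024,231/128,29/16,15/8,2 } = 7385/4096
edge 15 of 15 (Red): { 0,1,3/2,7/4,57/32,115/64,461/256,923/512 | 7385/4096,3693/2048,1847/1024,231/128,29/16,15/8,2 } = 14769/8192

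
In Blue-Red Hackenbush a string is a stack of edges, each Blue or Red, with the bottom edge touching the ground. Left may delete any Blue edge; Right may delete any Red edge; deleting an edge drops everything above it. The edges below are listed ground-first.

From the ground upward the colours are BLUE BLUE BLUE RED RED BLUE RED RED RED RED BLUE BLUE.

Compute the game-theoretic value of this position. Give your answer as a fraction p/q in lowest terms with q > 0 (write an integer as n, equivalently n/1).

1 of 12 · B · max L 0 · min R +∞ -> 1
2 of 12 · BB · max L 1 · min R +∞ -> 2
3 of 12 · BBB · max L 2 · min R +∞ -> 3
4 of 12 · BBBR · max L 2 · min R 3 -> 5/2
5 of 12 · BBBRR · max L 2 · min R 5/2 -> 9/4
6 of 12 · BBBRRB · max L 9/4 · min R 5/2 -> 19/8
7 of 12 · BBBRRBR · max L 9/4 · min R 19/8 -> 37/16
8 of 12 · BBBRRBRR · max L 9/4 · min R 37/16 -> 73/32
9 of 12 · BBBRRBRRR · max L 9/4 · min R 73/32 -> 145/64
10 of 12 · BBBRRBRRRR · max L 9/4 · min R 145/64 -> 289/128
11 of 12 · BBBRRBRRRRB · max L 289/128 · min R 145/64 -> 579/256
12 of 12 · BBBRRBRRRRBB · max L 579/256 · min R 145/64 -> 1159/512

1159/512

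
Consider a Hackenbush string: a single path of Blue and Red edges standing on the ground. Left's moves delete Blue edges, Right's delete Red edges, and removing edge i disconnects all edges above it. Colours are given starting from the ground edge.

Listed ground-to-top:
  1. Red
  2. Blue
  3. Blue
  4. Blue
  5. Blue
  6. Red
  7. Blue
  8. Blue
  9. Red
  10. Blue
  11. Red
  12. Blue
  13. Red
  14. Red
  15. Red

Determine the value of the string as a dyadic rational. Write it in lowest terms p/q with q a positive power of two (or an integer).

-1199/16384

1 of 15 · R · max L −∞ · min R 0 ⇒ -1
2 of 15 · RB · max L -1 · min R 0 ⇒ -1/2
3 of 15 · RBB · max L -1/2 · min R 0 ⇒ -1/4
4 of 15 · RBBB · max L -1/4 · min R 0 ⇒ -1/8
5 of 15 · RBBBB · max L -1/8 · min R 0 ⇒ -1/16
6 of 15 · RBBBBR · max L -1/8 · min R -1/16 ⇒ -3/32
7 of 15 · RBBBBRB · max L -3/32 · min R -1/16 ⇒ -5/64
8 of 15 · RBBBBRBB · max L -5/64 · min R -1/16 ⇒ -9/128
9 of 15 · RBBBBRBBR · max L -5/64 · min R -9/128 ⇒ -19/256
10 of 15 · RBBBBRBBRB · max L -19/256 · min R -9/128 ⇒ -37/512
11 of 15 · RBBBBRBBRBR · max L -19/256 · min R -37/512 ⇒ -75/1024
12 of 15 · RBBBBRBBRBRB · max L -75/1024 · min R -37/512 ⇒ -149/2048
13 of 15 · RBBBBRBBRBRBR · max L -75/1024 · min R -149/2048 ⇒ -299/4096
14 of 15 · RBBBBRBBRBRBRR · max L -75/1024 · min R -299/4096 ⇒ -599/8192
15 of 15 · RBBBBRBBRBRBRRR · max L -75/1024 · min R -599/8192 ⇒ -1199/16384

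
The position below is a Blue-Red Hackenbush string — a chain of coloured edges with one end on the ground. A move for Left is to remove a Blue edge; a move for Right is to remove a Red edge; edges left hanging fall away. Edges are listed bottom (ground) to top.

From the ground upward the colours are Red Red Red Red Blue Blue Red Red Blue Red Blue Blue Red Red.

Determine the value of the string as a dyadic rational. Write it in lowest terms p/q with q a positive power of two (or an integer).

-3495/1024

Recurse on prefixes of the 14-edge string Red Red Red Red Blue Blue Red Red Blue Red Blue Blue Red Red:
R: Left { — }, Right { 0 } -> simplest -1
RR: Left { — }, Right { -1,0 } -> simplest -2
RRR: Left { — }, Right { -2,-1,0 } -> simplest -3
RRRR: Left { — }, Right { -3,-2,-1,0 } -> simplest -4
RRRRB: Left { -4 }, Right { -3,-2,-1,0 } -> simplest -7/2
RRRRBB: Left { -4,-7/2 }, Right { -3,-2,-1,0 } -> simplest -13/4
RRRRBBR: Left { -4,-7/2 }, Right { -13/4,-3,-2,-1,0 } -> simplest -27/8
RRRRBBRR: Left { -4,-7/2 }, Right { -27/8,-13/4,-3,-2,-1,0 } -> simplest -55/16
RRRRBBRRB: Left { -4,-7/2,-55/16 }, Right { -27/8,-13/4,-3,-2,-1,0 } -> simplest -109/32
RRRRBBRRBR: Left { -4,-7/2,-55/16 }, Right { -109/32,-27/8,-13/4,-3,-2,-1,0 } -> simplest -219/64
RRRRBBRRBRB: Left { -4,-7/2,-55/16,-219/64 }, Right { -109/32,-27/8,-13/4,-3,-2,-1,0 } -> simplest -437/128
RRRRBBRRBRBB: Left { -4,-7/2,-55/16,-219/64,-437/128 }, Right { -109/32,-27/8,-13/4,-3,-2,-1,0 } -> simplest -873/256
RRRRBBRRBRBBR: Left { -4,-7/2,-55/16,-219/64,-437/128 }, Right { -873/256,-109/32,-27/8,-13/4,-3,-2,-1,0 } -> simplest -1747/512
RRRRBBRRBRBBRR: Left { -4,-7/2,-55/16,-219/64,-437/128 }, Right { -1747/512,-873/256,-109/32,-27/8,-13/4,-3,-2,-1,0 } -> simplest -3495/1024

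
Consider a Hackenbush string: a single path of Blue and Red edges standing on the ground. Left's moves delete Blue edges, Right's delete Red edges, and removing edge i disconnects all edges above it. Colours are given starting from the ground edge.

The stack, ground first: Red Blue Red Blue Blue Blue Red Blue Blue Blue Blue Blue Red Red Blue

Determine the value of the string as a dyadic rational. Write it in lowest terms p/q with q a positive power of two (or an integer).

-8717/16384

Prefix values for Red Blue Red Blue Blue Blue Red Blue Blue Blue Blue Blue Red Red Blue via {L|R} + simplicity:
g(R) = { none | 0 } -> -1
g(RB) = { -1 | 0 } -> -1/2
g(RBR) = { -1 | -1/2, 0 } -> -3/4
g(RBRB) = { -1, -3/4 | -1/2, 0 } -> -5/8
g(RBRBB) = { -1, -3/4, -5/8 | -1/2, 0 } -> -9/16
g(RBRBBB) = { -1, -3/4, -5/8, -9/16 | -1/2, 0 } -> -17/32
g(RBRBBBR) = { -1, -3/4, -5/8, -9/16 | -17/32, -1/2, 0 } -> -35/64
g(RBRBBBRB) = { -1, -3/4, -5/8, -9/16, -35/64 | -17/32, -1/2, 0 } -> -69/128
g(RBRBBBRBB) = { -1, -3/4, -5/8, -9/16, -35/64, -69/128 | -17/32, -1/2, 0 } -> -137/256
g(RBRBBBRBBB) = { -1, -3/4, -5/8, -9/16, -35/64, -69/128, -137/256 | -17/32, -1/2, 0 } -> -273/512
g(RBRBBBRBBBB) = { -1, -3/4, -5/8, -9/16, -35/64, -69/128, -137/256, -273/512 | -17/32, -1/2, 0 } -> -545/1024
g(RBRBBBRBBBBB) = { -1, -3/4, -5/8, -9/16, -35/64, -69/128, -137/256, -273/512, -545/1024 | -17/32, -1/2, 0 } -> -1089/2048
g(RBRBBBRBBBBBR) = { -1, -3/4, -5/8, -9/16, -35/64, -69/128, -137/256, -273/512, -545/1024 | -1089/2048, -17/32, -1/2, 0 } -> -2179/4096
g(RBRBBBRBBBBBRR) = { -1, -3/4, -5/8, -9/16, -35/64, -69/128, -137/256, -273/512, -545/1024 | -2179/4096, -1089/2048, -17/32, -1/2, 0 } -> -4359/8192
g(RBRBBBRBBBBBRRB) = { -1, -3/4, -5/8, -9/16, -35/64, -69/128, -137/256, -273/512, -545/1024, -4359/8192 | -2179/4096, -1089/2048, -17/32, -1/2, 0 } -> -8717/16384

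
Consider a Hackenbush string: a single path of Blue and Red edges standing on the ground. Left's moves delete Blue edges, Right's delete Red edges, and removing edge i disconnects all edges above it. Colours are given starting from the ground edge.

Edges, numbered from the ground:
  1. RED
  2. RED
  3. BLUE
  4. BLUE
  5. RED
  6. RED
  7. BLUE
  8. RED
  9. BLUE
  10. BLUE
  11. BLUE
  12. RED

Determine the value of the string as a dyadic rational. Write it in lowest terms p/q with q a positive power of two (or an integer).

G_1 [R]  L=[]  R=[0]  => -1
G_2 [RR]  L=[]  R=[-1, 0]  => -2
G_3 [RRB]  L=[-2]  R=[-1, 0]  => -3/2
G_4 [RRBB]  L=[-2, -3/2]  R=[-1, 0]  => -5/4
G_5 [RRBBR]  L=[-2, -3/2]  R=[-5/4, -1, 0]  => -11/8
G_6 [RRBBRR]  L=[-2, -3/2]  R=[-11/8, -5/4, -1, 0]  => -23/16
G_7 [RRBBRRB]  L=[-2, -3/2, -23/16]  R=[-11/8, -5/4, -1, 0]  => -45/32
G_8 [RRBBRRBR]  L=[-2, -3/2, -23/16]  R=[-45/32, -11/8, -5/4, -1, 0]  => -91/64
G_9 [RRBBRRBRB]  L=[-2, -3/2, -23/16, -91/64]  R=[-45/32, -11/8, -5/4, -1, 0]  => -181/128
G_10 [RRBBRRBRBB]  L=[-2, -3/2, -23/16, -91/64, -181/128]  R=[-45/32, -11/8, -5/4, -1, 0]  => -361/256
G_11 [RRBBRRBRBBB]  L=[-2, -3/2, -23/16, -91/64, -181/128, -361/256]  R=[-45/32, -11/8, -5/4, -1, 0]  => -721/512
G_12 [RRBBRRBRBBBR]  L=[-2, -3/2, -23/16, -91/64, -181/128, -361/256]  R=[-721/512, -45/32, -11/8, -5/4, -1, 0]  => -1443/1024

-1443/1024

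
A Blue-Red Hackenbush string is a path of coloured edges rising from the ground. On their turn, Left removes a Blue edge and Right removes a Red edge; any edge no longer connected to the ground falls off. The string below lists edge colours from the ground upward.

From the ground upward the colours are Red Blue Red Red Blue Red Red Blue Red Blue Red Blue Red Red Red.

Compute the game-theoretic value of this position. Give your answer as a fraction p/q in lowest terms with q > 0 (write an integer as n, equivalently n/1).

-13999/16384

value_1 [R]  L=[none]  R=[0]  => -1
value_2 [RB]  L=[-1]  R=[0]  => -1/2
value_3 [RBR]  L=[-1]  R=[-1/2; 0]  => -3/4
value_4 [RBRR]  L=[-1]  R=[-3/4; -1/2; 0]  => -7/8
value_5 [RBRRB]  L=[-1; -7/8]  R=[-3/4; -1/2; 0]  => -13/16
value_6 [RBRRBR]  L=[-1; -7/8]  R=[-13/16; -3/4; -1/2; 0]  => -27/32
value_7 [RBRRBRR]  L=[-1; -7/8]  R=[-27/32; -13/16; -3/4; -1/2; 0]  => -55/64
value_8 [RBRRBRRB]  L=[-1; -7/8; -55/64]  R=[-27/32; -13/16; -3/4; -1/2; 0]  => -109/128
value_9 [RBRRBRRBR]  L=[-1; -7/8; -55/64]  R=[-109/128; -27/32; -13/16; -3/4; -1/2; 0]  => -219/256
value_10 [RBRRBRRBRB]  L=[-1; -7/8; -55/64; -219/256]  R=[-109/128; -27/32; -13/16; -3/4; -1/2; 0]  => -437/512
value_11 [RBRRBRRBRBR]  L=[-1; -7/8; -55/64; -219/256]  R=[-437/512; -109/128; -27/32; -13/16; -3/4; -1/2; 0]  => -875/1024
value_12 [RBRRBRRBRBRB]  L=[-1; -7/8; -55/64; -219/256; -875/1024]  R=[-437/512; -109/128; -27/32; -13/16; -3/4; -1/2; 0]  => -1749/2048
value_13 [RBRRBRRBRBRBR]  L=[-1; -7/8; -55/64; -219/256; -875/1024]  R=[-1749/2048; -437/512; -109/128; -27/32; -13/16; -3/4; -1/2; 0]  => -3499/4096
value_14 [RBRRBRRBRBRBRR]  L=[-1; -7/8; -55/64; -219/256; -875/1024]  R=[-3499/4096; -1749/2048; -437/512; -109/128; -27/32; -13/16; -3/4; -1/2; 0]  => -6999/8192
value_15 [RBRRBRRBRBRBRRR]  L=[-1; -7/8; -55/64; -219/256; -875/1024]  R=[-6999/8192; -3499/4096; -1749/2048; -437/512; -109/128; -27/32; -13/16; -3/4; -1/2; 0]  => -13999/16384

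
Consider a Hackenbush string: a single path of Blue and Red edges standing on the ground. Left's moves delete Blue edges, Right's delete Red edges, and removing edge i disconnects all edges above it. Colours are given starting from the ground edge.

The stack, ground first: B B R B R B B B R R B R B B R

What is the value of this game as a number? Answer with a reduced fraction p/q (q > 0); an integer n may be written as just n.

Build value(s[:k]) for k = 1..15, string s = B B R B R B B B R R B R B B R.
step 1: add B to get B; options L={ 0 } R={ · } => 1
step 2: add B to get BB; options L={ 0 1 } R={ · } => 2
step 3: add R to get BBR; options L={ 0 1 } R={ 2 } => 3/2
step 4: add B to get BBRB; options L={ 0 1 3/2 } R={ 2 } => 7/4
step 5: add R to get BBRBR; options L={ 0 1 3/2 } R={ 7/4 2 } => 13/8
step 6: add B to get BBRBRB; options L={ 0 1 3/2 13/8 } R={ 7/4 2 } => 27/16
step 7: add B to get BBRBRBB; options L={ 0 1 3/2 13/8 27/16 } R={ 7/4 2 } => 55/32
step 8: add B to get BBRBRBBB; options L={ 0 1 3/2 13/8 27/16 55/32 } R={ 7/4 2 } => 111/64
step 9: add R to get BBRBRBBBR; options L={ 0 1 3/2 13/8 27/16 55/32 } R={ 111/64 7/4 2 } => 221/128
step 10: add R to get BBRBRBBBRR; options L={ 0 1 3/2 13/8 27/16 55/32 } R={ 221/128 111/64 7/4 2 } => 441/256
step 11: add B to get BBRBRBBBRRB; options L={ 0 1 3/2 13/8 27/16 55/32 441/256 } R={ 221/128 111/64 7/4 2 } => 883/512
step 12: add R to get BBRBRBBBRRBR; options L={ 0 1 3/2 13/8 27/16 55/32 441/256 } R={ 883/512 221/128 111/64 7/4 2 } => 1765/1024
step 13: add B to get BBRBRBBBRRBRB; options L={ 0 1 3/2 13/8 27/16 55/32 441/256 1765/1024 } R={ 883/512 221/128 111/64 7/4 2 } => 3531/2048
step 14: add B to get BBRBRBBBRRBRBB; options L={ 0 1 3/2 13/8 27/16 55/32 441/256 1765/1024 3531/2048 } R={ 883/512 221/128 111/64 7/4 2 } => 7063/4096
step 15: add R to get BBRBRBBBRRBRBBR; options L={ 0 1 3/2 13/8 27/16 55/32 441/256 1765/1024 3531/2048 } R={ 7063/4096 883/512 221/128 111/64 7/4 2 } => 14125/8192

14125/8192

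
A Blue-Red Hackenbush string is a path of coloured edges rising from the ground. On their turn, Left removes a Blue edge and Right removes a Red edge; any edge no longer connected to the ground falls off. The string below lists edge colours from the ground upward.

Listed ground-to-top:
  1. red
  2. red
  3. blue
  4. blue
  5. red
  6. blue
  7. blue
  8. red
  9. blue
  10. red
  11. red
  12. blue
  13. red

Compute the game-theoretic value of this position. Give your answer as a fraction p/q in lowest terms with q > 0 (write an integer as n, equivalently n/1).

-2651/2048

r: Left {  }, Right { 0 } ⇒ simplest -1
rr: Left {  }, Right { -1, 0 } ⇒ simplest -2
rrb: Left { -2 }, Right { -1, 0 } ⇒ simplest -3/2
rrbb: Left { -2, -3/2 }, Right { -1, 0 } ⇒ simplest -5/4
rrbbr: Left { -2, -3/2 }, Right { -5/4, -1, 0 } ⇒ simplest -11/8
rrbbrb: Left { -2, -3/2, -11/8 }, Right { -5/4, -1, 0 } ⇒ simplest -21/16
rrbbrbb: Left { -2, -3/2, -11/8, -21/16 }, Right { -5/4, -1, 0 } ⇒ simplest -41/32
rrbbrbbr: Left { -2, -3/2, -11/8, -21/16 }, Right { -41/32, -5/4, -1, 0 } ⇒ simplest -83/64
rrbbrbbrb: Left { -2, -3/2, -11/8, -21/16, -83/64 }, Right { -41/32, -5/4, -1, 0 } ⇒ simplest -165/128
rrbbrbbrbr: Left { -2, -3/2, -11/8, -21/16, -83/64 }, Right { -165/128, -41/32, -5/4, -1, 0 } ⇒ simplest -331/256
rrbbrbbrbrr: Left { -2, -3/2, -11/8, -21/16, -83/64 }, Right { -331/256, -165/128, -41/32, -5/4, -1, 0 } ⇒ simplest -663/512
rrbbrbbrbrrb: Left { -2, -3/2, -11/8, -21/16, -83/64, -663/512 }, Right { -331/256, -165/128, -41/32, -5/4, -1, 0 } ⇒ simplest -1325/1024
rrbbrbbrbrrbr: Left { -2, -3/2, -11/8, -21/16, -83/64, -663/512 }, Right { -1325/1024, -331/256, -165/128, -41/32, -5/4, -1, 0 } ⇒ simplest -2651/2048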